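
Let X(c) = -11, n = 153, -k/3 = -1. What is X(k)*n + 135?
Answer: -1548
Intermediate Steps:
k = 3 (k = -3*(-1) = 3)
X(k)*n + 135 = -11*153 + 135 = -1683 + 135 = -1548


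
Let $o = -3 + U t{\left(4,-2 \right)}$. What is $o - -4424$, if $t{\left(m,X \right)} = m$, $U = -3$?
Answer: $4409$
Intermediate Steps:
$o = -15$ ($o = -3 - 12 = -15$)
$o - -4424 = -15 - -4424 = -15 + 4424 = 4409$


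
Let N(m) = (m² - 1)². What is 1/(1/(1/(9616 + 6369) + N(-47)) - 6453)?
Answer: -77931095041/502889356283588 ≈ -0.00015497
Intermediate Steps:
N(m) = (-1 + m²)²
1/(1/(1/(9616 + 6369) + N(-47)) - 6453) = 1/(1/(1/(9616 + 6369) + (-1 + (-47)²)²) - 6453) = 1/(1/(1/15985 + (-1 + 2209)²) - 6453) = 1/(1/(1/15985 + 2208²) - 6453) = 1/(1/(1/15985 + 4875264) - 6453) = 1/(1/(77931095041/15985) - 6453) = 1/(15985/77931095041 - 6453) = 1/(-502889356283588/77931095041) = -77931095041/502889356283588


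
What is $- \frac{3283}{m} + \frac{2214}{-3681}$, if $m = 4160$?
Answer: $- \frac{2366107}{1701440} \approx -1.3906$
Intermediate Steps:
$- \frac{3283}{m} + \frac{2214}{-3681} = - \frac{3283}{4160} + \frac{2214}{-3681} = \left(-3283\right) \frac{1}{4160} + 2214 \left(- \frac{1}{3681}\right) = - \frac{3283}{4160} - \frac{246}{409} = - \frac{2366107}{1701440}$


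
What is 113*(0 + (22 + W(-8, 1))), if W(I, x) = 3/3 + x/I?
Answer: 20679/8 ≈ 2584.9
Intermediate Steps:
W(I, x) = 1 + x/I (W(I, x) = 3*(⅓) + x/I = 1 + x/I)
113*(0 + (22 + W(-8, 1))) = 113*(0 + (22 + (-8 + 1)/(-8))) = 113*(0 + (22 - ⅛*(-7))) = 113*(0 + (22 + 7/8)) = 113*(0 + 183/8) = 113*(183/8) = 20679/8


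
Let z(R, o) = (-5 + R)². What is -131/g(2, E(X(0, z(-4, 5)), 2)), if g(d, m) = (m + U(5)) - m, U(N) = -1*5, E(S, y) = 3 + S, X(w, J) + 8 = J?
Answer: 131/5 ≈ 26.200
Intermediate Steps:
X(w, J) = -8 + J
U(N) = -5
g(d, m) = -5 (g(d, m) = (m - 5) - m = (-5 + m) - m = -5)
-131/g(2, E(X(0, z(-4, 5)), 2)) = -131/(-5) = -131*(-⅕) = 131/5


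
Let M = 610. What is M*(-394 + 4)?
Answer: -237900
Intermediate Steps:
M*(-394 + 4) = 610*(-394 + 4) = 610*(-390) = -237900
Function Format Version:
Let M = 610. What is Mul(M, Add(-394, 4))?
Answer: -237900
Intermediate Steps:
Mul(M, Add(-394, 4)) = Mul(610, Add(-394, 4)) = Mul(610, -390) = -237900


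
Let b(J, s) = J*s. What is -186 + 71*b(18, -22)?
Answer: -28302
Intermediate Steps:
-186 + 71*b(18, -22) = -186 + 71*(18*(-22)) = -186 + 71*(-396) = -186 - 28116 = -28302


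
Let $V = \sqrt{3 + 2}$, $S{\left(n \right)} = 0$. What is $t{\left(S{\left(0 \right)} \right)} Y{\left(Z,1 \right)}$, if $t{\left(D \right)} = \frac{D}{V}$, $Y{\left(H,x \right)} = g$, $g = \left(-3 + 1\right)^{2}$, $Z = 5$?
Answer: $0$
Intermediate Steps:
$g = 4$ ($g = \left(-2\right)^{2} = 4$)
$V = \sqrt{5} \approx 2.2361$
$Y{\left(H,x \right)} = 4$
$t{\left(D \right)} = \frac{D \sqrt{5}}{5}$ ($t{\left(D \right)} = \frac{D}{\sqrt{5}} = D \frac{\sqrt{5}}{5} = \frac{D \sqrt{5}}{5}$)
$t{\left(S{\left(0 \right)} \right)} Y{\left(Z,1 \right)} = \frac{1}{5} \cdot 0 \sqrt{5} \cdot 4 = 0 \cdot 4 = 0$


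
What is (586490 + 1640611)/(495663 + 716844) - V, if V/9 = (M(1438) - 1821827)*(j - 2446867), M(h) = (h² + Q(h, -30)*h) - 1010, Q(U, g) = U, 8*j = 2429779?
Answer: 144242961640177666183/3233352 ≈ 4.4611e+13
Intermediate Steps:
j = 2429779/8 (j = (⅛)*2429779 = 2429779/8 ≈ 3.0372e+5)
M(h) = -1010 + 2*h² (M(h) = (h² + h*h) - 1010 = (h² + h²) - 1010 = 2*h² - 1010 = -1010 + 2*h²)
V = -356887741613463/8 (V = 9*(((-1010 + 2*1438²) - 1821827)*(2429779/8 - 2446867)) = 9*(((-1010 + 2*2067844) - 1821827)*(-17145157/8)) = 9*(((-1010 + 4135688) - 1821827)*(-17145157/8)) = 9*((4134678 - 1821827)*(-17145157/8)) = 9*(2312851*(-17145157/8)) = 9*(-39654193512607/8) = -356887741613463/8 ≈ -4.4611e+13)
(586490 + 1640611)/(495663 + 716844) - V = (586490 + 1640611)/(495663 + 716844) - 1*(-356887741613463/8) = 2227101/1212507 + 356887741613463/8 = 2227101*(1/1212507) + 356887741613463/8 = 742367/404169 + 356887741613463/8 = 144242961640177666183/3233352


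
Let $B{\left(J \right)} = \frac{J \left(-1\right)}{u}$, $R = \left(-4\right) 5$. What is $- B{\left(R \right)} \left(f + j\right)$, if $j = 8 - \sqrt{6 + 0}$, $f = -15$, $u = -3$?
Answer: $- \frac{140}{3} - \frac{20 \sqrt{6}}{3} \approx -62.997$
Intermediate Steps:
$R = -20$
$B{\left(J \right)} = \frac{J}{3}$ ($B{\left(J \right)} = \frac{J \left(-1\right)}{-3} = - J \left(- \frac{1}{3}\right) = \frac{J}{3}$)
$j = 8 - \sqrt{6} \approx 5.5505$
$- B{\left(R \right)} \left(f + j\right) = - \frac{1}{3} \left(-20\right) \left(-15 + \left(8 - \sqrt{6}\right)\right) = - \frac{\left(-20\right) \left(-7 - \sqrt{6}\right)}{3} = - (\frac{140}{3} + \frac{20 \sqrt{6}}{3}) = - \frac{140}{3} - \frac{20 \sqrt{6}}{3}$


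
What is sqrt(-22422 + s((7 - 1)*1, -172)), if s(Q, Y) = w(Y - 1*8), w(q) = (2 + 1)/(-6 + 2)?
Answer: I*sqrt(89691)/2 ≈ 149.74*I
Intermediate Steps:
w(q) = -3/4 (w(q) = 3/(-4) = 3*(-1/4) = -3/4)
s(Q, Y) = -3/4
sqrt(-22422 + s((7 - 1)*1, -172)) = sqrt(-22422 - 3/4) = sqrt(-89691/4) = I*sqrt(89691)/2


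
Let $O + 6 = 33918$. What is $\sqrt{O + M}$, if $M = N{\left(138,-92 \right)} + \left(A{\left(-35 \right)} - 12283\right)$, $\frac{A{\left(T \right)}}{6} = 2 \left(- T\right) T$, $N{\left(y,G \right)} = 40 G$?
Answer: $57$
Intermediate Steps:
$O = 33912$ ($O = -6 + 33918 = 33912$)
$A{\left(T \right)} = - 12 T^{2}$ ($A{\left(T \right)} = 6 \cdot 2 \left(- T\right) T = 6 - 2 T T = 6 \left(- 2 T^{2}\right) = - 12 T^{2}$)
$M = -30663$ ($M = 40 \left(-92\right) - \left(12283 + 12 \left(-35\right)^{2}\right) = -3680 - 26983 = -30663$)
$\sqrt{O + M} = \sqrt{33912 - 30663} = \sqrt{3249} = 57$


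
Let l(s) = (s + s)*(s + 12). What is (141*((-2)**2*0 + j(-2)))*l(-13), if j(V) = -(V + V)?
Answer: 14664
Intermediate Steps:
l(s) = 2*s*(12 + s) (l(s) = (2*s)*(12 + s) = 2*s*(12 + s))
j(V) = -2*V
(141*((-2)**2*0 + j(-2)))*l(-13) = (141*((-2)**2*0 - 2*(-2)))*(2*(-13)*(12 - 13)) = (141*(4*0 + 4))*(2*(-13)*(-1)) = (141*(0 + 4))*26 = (141*4)*26 = 564*26 = 14664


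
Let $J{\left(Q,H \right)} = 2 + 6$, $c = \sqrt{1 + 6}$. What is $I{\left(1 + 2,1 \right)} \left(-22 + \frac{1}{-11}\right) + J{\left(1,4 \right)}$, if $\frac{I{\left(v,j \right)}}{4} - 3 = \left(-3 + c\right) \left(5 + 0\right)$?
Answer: $\frac{11752}{11} - \frac{4860 \sqrt{7}}{11} \approx -100.58$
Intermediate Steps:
$c = \sqrt{7} \approx 2.6458$
$J{\left(Q,H \right)} = 8$
$I{\left(v,j \right)} = -48 + 20 \sqrt{7}$ ($I{\left(v,j \right)} = 12 + 4 \left(-3 + \sqrt{7}\right) \left(5 + 0\right) = 12 + 4 \left(-3 + \sqrt{7}\right) 5 = 12 + 4 \left(-15 + 5 \sqrt{7}\right) = 12 - \left(60 - 20 \sqrt{7}\right) = -48 + 20 \sqrt{7}$)
$I{\left(1 + 2,1 \right)} \left(-22 + \frac{1}{-11}\right) + J{\left(1,4 \right)} = \left(-48 + 20 \sqrt{7}\right) \left(-22 + \frac{1}{-11}\right) + 8 = \left(-48 + 20 \sqrt{7}\right) \left(-22 - \frac{1}{11}\right) + 8 = \left(-48 + 20 \sqrt{7}\right) \left(- \frac{243}{11}\right) + 8 = \left(\frac{11664}{11} - \frac{4860 \sqrt{7}}{11}\right) + 8 = \frac{11752}{11} - \frac{4860 \sqrt{7}}{11}$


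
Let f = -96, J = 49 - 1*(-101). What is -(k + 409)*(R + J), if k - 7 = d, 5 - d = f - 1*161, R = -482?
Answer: 225096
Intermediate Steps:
J = 150 (J = 49 + 101 = 150)
d = 262 (d = 5 - (-96 - 1*161) = 5 - (-96 - 161) = 5 - 1*(-257) = 5 + 257 = 262)
k = 269 (k = 7 + 262 = 269)
-(k + 409)*(R + J) = -(269 + 409)*(-482 + 150) = -678*(-332) = -1*(-225096) = 225096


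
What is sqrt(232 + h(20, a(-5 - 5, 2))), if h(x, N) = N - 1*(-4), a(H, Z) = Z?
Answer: sqrt(238) ≈ 15.427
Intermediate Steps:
h(x, N) = 4 + N (h(x, N) = N + 4 = 4 + N)
sqrt(232 + h(20, a(-5 - 5, 2))) = sqrt(232 + (4 + 2)) = sqrt(232 + 6) = sqrt(238)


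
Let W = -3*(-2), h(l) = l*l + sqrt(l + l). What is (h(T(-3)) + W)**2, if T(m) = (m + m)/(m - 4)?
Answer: 113016/2401 + 1320*sqrt(21)/343 ≈ 64.706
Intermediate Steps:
T(m) = 2*m/(-4 + m) (T(m) = (2*m)/(-4 + m) = 2*m/(-4 + m))
h(l) = l**2 + sqrt(2)*sqrt(l) (h(l) = l**2 + sqrt(2*l) = l**2 + sqrt(2)*sqrt(l))
W = 6
(h(T(-3)) + W)**2 = (((2*(-3)/(-4 - 3))**2 + sqrt(2)*sqrt(2*(-3)/(-4 - 3))) + 6)**2 = (((2*(-3)/(-7))**2 + sqrt(2)*sqrt(2*(-3)/(-7))) + 6)**2 = (((2*(-3)*(-1/7))**2 + sqrt(2)*sqrt(2*(-3)*(-1/7))) + 6)**2 = (((6/7)**2 + sqrt(2)*sqrt(6/7)) + 6)**2 = ((36/49 + sqrt(2)*(sqrt(42)/7)) + 6)**2 = ((36/49 + 2*sqrt(21)/7) + 6)**2 = (330/49 + 2*sqrt(21)/7)**2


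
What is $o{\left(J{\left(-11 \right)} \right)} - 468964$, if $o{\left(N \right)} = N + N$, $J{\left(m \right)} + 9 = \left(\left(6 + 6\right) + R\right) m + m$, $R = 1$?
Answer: $-469290$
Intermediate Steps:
$J{\left(m \right)} = -9 + 14 m$ ($J{\left(m \right)} = -9 + \left(\left(\left(6 + 6\right) + 1\right) m + m\right) = -9 + \left(\left(12 + 1\right) m + m\right) = -9 + \left(13 m + m\right) = -9 + 14 m$)
$o{\left(N \right)} = 2 N$
$o{\left(J{\left(-11 \right)} \right)} - 468964 = 2 \left(-9 + 14 \left(-11\right)\right) - 468964 = 2 \left(-9 - 154\right) - 468964 = 2 \left(-163\right) - 468964 = -326 - 468964 = -469290$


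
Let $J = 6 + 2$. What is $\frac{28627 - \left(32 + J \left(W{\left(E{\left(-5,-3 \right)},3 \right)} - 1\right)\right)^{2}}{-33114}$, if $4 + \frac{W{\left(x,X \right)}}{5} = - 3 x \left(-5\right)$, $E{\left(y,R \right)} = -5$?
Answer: $\frac{3268623}{11038} \approx 296.12$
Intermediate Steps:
$J = 8$
$W{\left(x,X \right)} = -20 + 75 x$ ($W{\left(x,X \right)} = -20 + 5 \left(- 3 x \left(-5\right)\right) = -20 + 5 \left(- 3 \left(- 5 x\right)\right) = -20 + 5 \cdot 15 x = -20 + 75 x$)
$\frac{28627 - \left(32 + J \left(W{\left(E{\left(-5,-3 \right)},3 \right)} - 1\right)\right)^{2}}{-33114} = \frac{28627 - \left(32 + 8 \left(\left(-20 + 75 \left(-5\right)\right) - 1\right)\right)^{2}}{-33114} = \left(28627 - \left(32 + 8 \left(\left(-20 - 375\right) - 1\right)\right)^{2}\right) \left(- \frac{1}{33114}\right) = \left(28627 - \left(32 + 8 \left(-395 - 1\right)\right)^{2}\right) \left(- \frac{1}{33114}\right) = \left(28627 - \left(32 + 8 \left(-396\right)\right)^{2}\right) \left(- \frac{1}{33114}\right) = \left(28627 - \left(32 - 3168\right)^{2}\right) \left(- \frac{1}{33114}\right) = \left(28627 - \left(-3136\right)^{2}\right) \left(- \frac{1}{33114}\right) = \left(28627 - 9834496\right) \left(- \frac{1}{33114}\right) = \left(-9805869\right) \left(- \frac{1}{33114}\right) = \frac{3268623}{11038}$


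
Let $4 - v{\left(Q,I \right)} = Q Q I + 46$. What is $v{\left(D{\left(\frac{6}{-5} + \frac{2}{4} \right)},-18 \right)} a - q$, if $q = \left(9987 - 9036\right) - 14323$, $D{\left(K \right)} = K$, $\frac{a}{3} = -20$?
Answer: $\frac{76814}{5} \approx 15363.0$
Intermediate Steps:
$a = -60$ ($a = 3 \left(-20\right) = -60$)
$v{\left(Q,I \right)} = -42 - I Q^{2}$ ($v{\left(Q,I \right)} = 4 - \left(Q Q I + 46\right) = 4 - \left(Q^{2} I + 46\right) = 4 - \left(I Q^{2} + 46\right) = 4 - \left(46 + I Q^{2}\right) = -42 - I Q^{2}$)
$q = -13372$ ($q = 951 - 14323 = -13372$)
$v{\left(D{\left(\frac{6}{-5} + \frac{2}{4} \right)},-18 \right)} a - q = \left(-42 - - 18 \left(\frac{6}{-5} + \frac{2}{4}\right)^{2}\right) \left(-60\right) - -13372 = \left(-42 - - 18 \left(6 \left(- \frac{1}{5}\right) + 2 \cdot \frac{1}{4}\right)^{2}\right) \left(-60\right) + 13372 = \left(-42 - - 18 \left(- \frac{6}{5} + \frac{1}{2}\right)^{2}\right) \left(-60\right) + 13372 = \left(-42 - - 18 \left(- \frac{7}{10}\right)^{2}\right) \left(-60\right) + 13372 = \left(-42 - \left(-18\right) \frac{49}{100}\right) \left(-60\right) + 13372 = \left(-42 + \frac{441}{50}\right) \left(-60\right) + 13372 = \left(- \frac{1659}{50}\right) \left(-60\right) + 13372 = \frac{9954}{5} + 13372 = \frac{76814}{5}$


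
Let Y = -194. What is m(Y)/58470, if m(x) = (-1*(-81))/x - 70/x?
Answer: -11/11343180 ≈ -9.6975e-7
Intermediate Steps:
m(x) = 11/x (m(x) = 81/x - 70/x = 11/x)
m(Y)/58470 = (11/(-194))/58470 = (11*(-1/194))*(1/58470) = -11/194*1/58470 = -11/11343180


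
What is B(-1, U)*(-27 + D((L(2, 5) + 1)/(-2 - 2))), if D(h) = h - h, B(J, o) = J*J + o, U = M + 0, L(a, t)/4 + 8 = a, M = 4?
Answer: -135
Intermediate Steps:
L(a, t) = -32 + 4*a
U = 4 (U = 4 + 0 = 4)
B(J, o) = o + J² (B(J, o) = J² + o = o + J²)
D(h) = 0
B(-1, U)*(-27 + D((L(2, 5) + 1)/(-2 - 2))) = (4 + (-1)²)*(-27 + 0) = (4 + 1)*(-27) = 5*(-27) = -135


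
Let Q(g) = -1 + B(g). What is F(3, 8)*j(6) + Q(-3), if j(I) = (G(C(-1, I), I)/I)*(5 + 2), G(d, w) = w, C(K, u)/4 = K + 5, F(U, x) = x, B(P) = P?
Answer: 52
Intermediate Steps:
C(K, u) = 20 + 4*K (C(K, u) = 4*(K + 5) = 4*(5 + K) = 20 + 4*K)
j(I) = 7 (j(I) = (I/I)*(5 + 2) = 1*7 = 7)
Q(g) = -1 + g
F(3, 8)*j(6) + Q(-3) = 8*7 + (-1 - 3) = 56 - 4 = 52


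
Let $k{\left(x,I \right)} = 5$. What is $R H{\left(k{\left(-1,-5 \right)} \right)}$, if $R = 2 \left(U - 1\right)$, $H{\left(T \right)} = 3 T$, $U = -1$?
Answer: $-60$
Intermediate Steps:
$R = -4$ ($R = 2 \left(-1 - 1\right) = 2 \left(-2\right) = -4$)
$R H{\left(k{\left(-1,-5 \right)} \right)} = - 4 \cdot 3 \cdot 5 = \left(-4\right) 15 = -60$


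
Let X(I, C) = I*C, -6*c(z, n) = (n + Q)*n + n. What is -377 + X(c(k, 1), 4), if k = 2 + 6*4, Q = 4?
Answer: -381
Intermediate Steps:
k = 26 (k = 2 + 24 = 26)
c(z, n) = -n/6 - n*(4 + n)/6 (c(z, n) = -((n + 4)*n + n)/6 = -((4 + n)*n + n)/6 = -(n*(4 + n) + n)/6 = -(n + n*(4 + n))/6 = -n/6 - n*(4 + n)/6)
X(I, C) = C*I
-377 + X(c(k, 1), 4) = -377 + 4*(-1/6*1*(5 + 1)) = -377 + 4*(-1/6*1*6) = -377 + 4*(-1) = -377 - 4 = -381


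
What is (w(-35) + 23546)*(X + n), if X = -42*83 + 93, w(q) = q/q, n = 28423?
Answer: 589381410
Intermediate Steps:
w(q) = 1
X = -3393 (X = -3486 + 93 = -3393)
(w(-35) + 23546)*(X + n) = (1 + 23546)*(-3393 + 28423) = 23547*25030 = 589381410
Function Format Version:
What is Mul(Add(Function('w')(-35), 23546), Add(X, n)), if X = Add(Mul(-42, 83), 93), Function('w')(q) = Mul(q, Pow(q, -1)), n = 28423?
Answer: 589381410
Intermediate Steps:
Function('w')(q) = 1
X = -3393 (X = Add(-3486, 93) = -3393)
Mul(Add(Function('w')(-35), 23546), Add(X, n)) = Mul(Add(1, 23546), Add(-3393, 28423)) = Mul(23547, 25030) = 589381410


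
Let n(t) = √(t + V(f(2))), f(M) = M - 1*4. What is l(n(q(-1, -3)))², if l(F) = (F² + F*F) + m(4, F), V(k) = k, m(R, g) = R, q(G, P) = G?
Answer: 4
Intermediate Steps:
f(M) = -4 + M (f(M) = M - 4 = -4 + M)
n(t) = √(-2 + t) (n(t) = √(t + (-4 + 2)) = √(t - 2) = √(-2 + t))
l(F) = 4 + 2*F² (l(F) = (F² + F*F) + 4 = (F² + F²) + 4 = 2*F² + 4 = 4 + 2*F²)
l(n(q(-1, -3)))² = (4 + 2*(√(-2 - 1))²)² = (4 + 2*(√(-3))²)² = (4 + 2*(I*√3)²)² = (4 + 2*(-3))² = (4 - 6)² = (-2)² = 4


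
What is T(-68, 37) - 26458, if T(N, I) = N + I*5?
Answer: -26341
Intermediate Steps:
T(N, I) = N + 5*I
T(-68, 37) - 26458 = (-68 + 5*37) - 26458 = (-68 + 185) - 26458 = 117 - 26458 = -26341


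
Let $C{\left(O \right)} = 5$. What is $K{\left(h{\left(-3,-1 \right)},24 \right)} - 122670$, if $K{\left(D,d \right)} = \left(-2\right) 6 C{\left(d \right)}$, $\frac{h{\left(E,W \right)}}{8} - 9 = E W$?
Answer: $-122730$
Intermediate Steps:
$h{\left(E,W \right)} = 72 + 8 E W$
$K{\left(D,d \right)} = -60$ ($K{\left(D,d \right)} = \left(-2\right) 6 \cdot 5 = \left(-12\right) 5 = -60$)
$K{\left(h{\left(-3,-1 \right)},24 \right)} - 122670 = -60 - 122670 = -122730$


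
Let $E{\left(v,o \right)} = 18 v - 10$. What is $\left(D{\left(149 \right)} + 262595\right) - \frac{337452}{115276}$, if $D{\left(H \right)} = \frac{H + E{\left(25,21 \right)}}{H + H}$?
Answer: $\frac{2255173975107}{8588062} \approx 2.6259 \cdot 10^{5}$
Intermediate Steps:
$E{\left(v,o \right)} = -10 + 18 v$
$D{\left(H \right)} = \frac{440 + H}{2 H}$ ($D{\left(H \right)} = \frac{H + \left(-10 + 18 \cdot 25\right)}{H + H} = \frac{H + \left(-10 + 450\right)}{2 H} = \left(H + 440\right) \frac{1}{2 H} = \left(440 + H\right) \frac{1}{2 H} = \frac{440 + H}{2 H}$)
$\left(D{\left(149 \right)} + 262595\right) - \frac{337452}{115276} = \left(\frac{440 + 149}{2 \cdot 149} + 262595\right) - \frac{337452}{115276} = \left(\frac{1}{2} \cdot \frac{1}{149} \cdot 589 + 262595\right) - \frac{84363}{28819} = \left(\frac{589}{298} + 262595\right) - \frac{84363}{28819} = \frac{78253899}{298} - \frac{84363}{28819} = \frac{2255173975107}{8588062}$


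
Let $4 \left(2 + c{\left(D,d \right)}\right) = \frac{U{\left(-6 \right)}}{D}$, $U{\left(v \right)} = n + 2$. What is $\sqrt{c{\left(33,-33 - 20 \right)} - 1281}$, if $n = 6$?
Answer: $\frac{i \sqrt{1397121}}{33} \approx 35.818 i$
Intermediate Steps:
$U{\left(v \right)} = 8$ ($U{\left(v \right)} = 6 + 2 = 8$)
$c{\left(D,d \right)} = -2 + \frac{2}{D}$ ($c{\left(D,d \right)} = -2 + \frac{8 \frac{1}{D}}{4} = -2 + \frac{2}{D}$)
$\sqrt{c{\left(33,-33 - 20 \right)} - 1281} = \sqrt{\left(-2 + \frac{2}{33}\right) - 1281} = \sqrt{- \frac{64}{33} - 1281} = \sqrt{- \frac{42337}{33}} = \frac{i \sqrt{1397121}}{33}$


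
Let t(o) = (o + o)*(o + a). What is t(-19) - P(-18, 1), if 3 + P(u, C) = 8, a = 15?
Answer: 147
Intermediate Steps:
P(u, C) = 5 (P(u, C) = -3 + 8 = 5)
t(o) = 2*o*(15 + o) (t(o) = (o + o)*(o + 15) = (2*o)*(15 + o) = 2*o*(15 + o))
t(-19) - P(-18, 1) = 2*(-19)*(15 - 19) - 1*5 = 2*(-19)*(-4) - 5 = 152 - 5 = 147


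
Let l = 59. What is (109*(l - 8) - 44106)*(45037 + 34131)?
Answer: -3051688896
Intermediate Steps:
(109*(l - 8) - 44106)*(45037 + 34131) = (109*(59 - 8) - 44106)*(45037 + 34131) = (109*51 - 44106)*79168 = (5559 - 44106)*79168 = -38547*79168 = -3051688896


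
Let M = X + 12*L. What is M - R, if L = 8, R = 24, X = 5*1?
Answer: 77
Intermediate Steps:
X = 5
M = 101 (M = 5 + 12*8 = 5 + 96 = 101)
M - R = 101 - 1*24 = 101 - 24 = 77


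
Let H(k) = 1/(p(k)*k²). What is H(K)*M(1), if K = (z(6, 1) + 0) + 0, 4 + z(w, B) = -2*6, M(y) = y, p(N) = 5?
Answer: 1/1280 ≈ 0.00078125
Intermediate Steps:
z(w, B) = -16 (z(w, B) = -4 - 2*6 = -4 - 12 = -16)
K = -16 (K = (-16 + 0) + 0 = -16 + 0 = -16)
H(k) = 1/(5*k²)
H(K)*M(1) = ((⅕)/(-16)²)*1 = ((⅕)*(1/256))*1 = (1/1280)*1 = 1/1280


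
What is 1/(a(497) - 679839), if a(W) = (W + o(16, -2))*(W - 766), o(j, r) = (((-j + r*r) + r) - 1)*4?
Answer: -1/797392 ≈ -1.2541e-6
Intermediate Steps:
o(j, r) = -4 - 4*j + 4*r + 4*r**2 (o(j, r) = (((-j + r**2) + r) - 1)*4 = (((r**2 - j) + r) - 1)*4 = ((r + r**2 - j) - 1)*4 = (-1 + r + r**2 - j)*4 = -4 - 4*j + 4*r + 4*r**2)
a(W) = (-766 + W)*(-60 + W) (a(W) = (W + (-4 - 4*16 + 4*(-2) + 4*(-2)**2))*(W - 766) = (W + (-4 - 64 - 8 + 4*4))*(-766 + W) = (W + (-4 - 64 - 8 + 16))*(-766 + W) = (W - 60)*(-766 + W) = (-60 + W)*(-766 + W) = (-766 + W)*(-60 + W))
1/(a(497) - 679839) = 1/((45960 + 497**2 - 826*497) - 679839) = 1/((45960 + 247009 - 410522) - 679839) = 1/(-117553 - 679839) = 1/(-797392) = -1/797392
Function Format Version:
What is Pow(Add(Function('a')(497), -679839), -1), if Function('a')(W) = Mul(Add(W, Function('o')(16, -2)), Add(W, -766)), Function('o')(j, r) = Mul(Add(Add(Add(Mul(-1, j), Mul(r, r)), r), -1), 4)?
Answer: Rational(-1, 797392) ≈ -1.2541e-6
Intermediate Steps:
Function('o')(j, r) = Add(-4, Mul(-4, j), Mul(4, r), Mul(4, Pow(r, 2))) (Function('o')(j, r) = Mul(Add(Add(Add(Mul(-1, j), Pow(r, 2)), r), -1), 4) = Mul(Add(Add(Add(Pow(r, 2), Mul(-1, j)), r), -1), 4) = Mul(Add(Add(r, Pow(r, 2), Mul(-1, j)), -1), 4) = Mul(Add(-1, r, Pow(r, 2), Mul(-1, j)), 4) = Add(-4, Mul(-4, j), Mul(4, r), Mul(4, Pow(r, 2))))
Function('a')(W) = Mul(Add(-766, W), Add(-60, W)) (Function('a')(W) = Mul(Add(W, Add(-4, Mul(-4, 16), Mul(4, -2), Mul(4, Pow(-2, 2)))), Add(W, -766)) = Mul(Add(W, Add(-4, -64, -8, Mul(4, 4))), Add(-766, W)) = Mul(Add(W, Add(-4, -64, -8, 16)), Add(-766, W)) = Mul(Add(W, -60), Add(-766, W)) = Mul(Add(-60, W), Add(-766, W)) = Mul(Add(-766, W), Add(-60, W)))
Pow(Add(Function('a')(497), -679839), -1) = Pow(Add(Add(45960, Pow(497, 2), Mul(-826, 497)), -679839), -1) = Pow(Add(Add(45960, 247009, -410522), -679839), -1) = Pow(Add(-117553, -679839), -1) = Pow(-797392, -1) = Rational(-1, 797392)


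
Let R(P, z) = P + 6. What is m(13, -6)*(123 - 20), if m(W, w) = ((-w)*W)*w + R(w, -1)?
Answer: -48204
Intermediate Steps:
R(P, z) = 6 + P
m(W, w) = 6 + w - W*w**2 (m(W, w) = ((-w)*W)*w + (6 + w) = (-W*w)*w + (6 + w) = -W*w**2 + (6 + w) = 6 + w - W*w**2)
m(13, -6)*(123 - 20) = (6 - 6 - 1*13*(-6)**2)*(123 - 20) = (6 - 6 - 1*13*36)*103 = (6 - 6 - 468)*103 = -468*103 = -48204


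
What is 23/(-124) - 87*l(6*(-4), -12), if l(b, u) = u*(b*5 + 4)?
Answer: -15016919/124 ≈ -1.2110e+5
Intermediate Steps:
l(b, u) = u*(4 + 5*b) (l(b, u) = u*(5*b + 4) = u*(4 + 5*b))
23/(-124) - 87*l(6*(-4), -12) = 23/(-124) - (-1044)*(4 + 5*(6*(-4))) = 23*(-1/124) - (-1044)*(4 + 5*(-24)) = -23/124 - (-1044)*(4 - 120) = -23/124 - (-1044)*(-116) = -23/124 - 87*1392 = -23/124 - 121104 = -15016919/124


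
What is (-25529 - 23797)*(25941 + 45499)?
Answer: -3523849440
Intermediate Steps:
(-25529 - 23797)*(25941 + 45499) = -49326*71440 = -3523849440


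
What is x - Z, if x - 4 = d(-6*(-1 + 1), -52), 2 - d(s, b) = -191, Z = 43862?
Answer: -43665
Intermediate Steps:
d(s, b) = 193 (d(s, b) = 2 - 1*(-191) = 2 + 191 = 193)
x = 197 (x = 4 + 193 = 197)
x - Z = 197 - 1*43862 = 197 - 43862 = -43665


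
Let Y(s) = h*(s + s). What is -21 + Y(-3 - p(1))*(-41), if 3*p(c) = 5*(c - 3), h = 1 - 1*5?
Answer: 265/3 ≈ 88.333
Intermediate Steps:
h = -4 (h = 1 - 5 = -4)
p(c) = -5 + 5*c/3 (p(c) = (5*(c - 3))/3 = (5*(-3 + c))/3 = (-15 + 5*c)/3 = -5 + 5*c/3)
Y(s) = -8*s (Y(s) = -4*(s + s) = -8*s)
-21 + Y(-3 - p(1))*(-41) = -21 - 8*(-3 - (-5 + (5/3)*1))*(-41) = -21 - 8*(-3 - (-5 + 5/3))*(-41) = -21 - 8*(-3 - 1*(-10/3))*(-41) = -21 - 8*(-3 + 10/3)*(-41) = -21 - 8*⅓*(-41) = -21 - 8/3*(-41) = -21 + 328/3 = 265/3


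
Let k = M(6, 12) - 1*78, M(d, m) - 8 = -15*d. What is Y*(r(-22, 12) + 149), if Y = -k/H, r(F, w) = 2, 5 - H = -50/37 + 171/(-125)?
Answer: 55870000/17851 ≈ 3129.8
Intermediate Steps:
M(d, m) = 8 - 15*d
H = 35702/4625 (H = 5 - (-50/37 + 171/(-125)) = 5 - (-50*1/37 + 171*(-1/125)) = 5 - (-50/37 - 171/125) = 5 - 1*(-12577/4625) = 5 + 12577/4625 = 35702/4625 ≈ 7.7194)
k = -160 (k = (8 - 15*6) - 1*78 = (8 - 90) - 78 = -82 - 78 = -160)
Y = 370000/17851 (Y = -(-160)/35702/4625 = -(-160)*4625/35702 = -1*(-370000/17851) = 370000/17851 ≈ 20.727)
Y*(r(-22, 12) + 149) = 370000*(2 + 149)/17851 = (370000/17851)*151 = 55870000/17851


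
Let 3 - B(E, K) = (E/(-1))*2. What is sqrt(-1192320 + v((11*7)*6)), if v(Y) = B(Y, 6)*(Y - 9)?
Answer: 3*I*sqrt(85821) ≈ 878.86*I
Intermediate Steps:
B(E, K) = 3 + 2*E (B(E, K) = 3 - E/(-1)*2 = 3 - E*(-1)*2 = 3 - (-E)*2 = 3 - (-2)*E = 3 + 2*E)
v(Y) = (-9 + Y)*(3 + 2*Y) (v(Y) = (3 + 2*Y)*(Y - 9) = (3 + 2*Y)*(-9 + Y) = (-9 + Y)*(3 + 2*Y))
sqrt(-1192320 + v((11*7)*6)) = sqrt(-1192320 + (-9 + (11*7)*6)*(3 + 2*((11*7)*6))) = sqrt(-1192320 + (-9 + 77*6)*(3 + 2*(77*6))) = sqrt(-1192320 + (-9 + 462)*(3 + 2*462)) = sqrt(-1192320 + 453*(3 + 924)) = sqrt(-1192320 + 453*927) = sqrt(-1192320 + 419931) = sqrt(-772389) = 3*I*sqrt(85821)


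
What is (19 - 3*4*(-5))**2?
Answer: 6241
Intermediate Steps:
(19 - 3*4*(-5))**2 = (19 - 12*(-5))**2 = (19 + 60)**2 = 79**2 = 6241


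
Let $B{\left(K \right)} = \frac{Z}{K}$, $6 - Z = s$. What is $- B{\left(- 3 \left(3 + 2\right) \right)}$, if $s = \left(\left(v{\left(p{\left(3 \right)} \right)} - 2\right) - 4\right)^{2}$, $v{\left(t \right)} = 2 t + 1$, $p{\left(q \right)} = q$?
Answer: $\frac{1}{3} \approx 0.33333$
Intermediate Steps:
$v{\left(t \right)} = 1 + 2 t$
$s = 1$ ($s = \left(\left(\left(1 + 2 \cdot 3\right) - 2\right) - 4\right)^{2} = \left(\left(\left(1 + 6\right) - 2\right) - 4\right)^{2} = \left(\left(7 - 2\right) - 4\right)^{2} = \left(5 - 4\right)^{2} = 1^{2} = 1$)
$Z = 5$ ($Z = 6 - 1 = 5$)
$B{\left(K \right)} = \frac{5}{K}$
$- B{\left(- 3 \left(3 + 2\right) \right)} = - \frac{5}{\left(-3\right) \left(3 + 2\right)} = - \frac{5}{\left(-3\right) 5} = - \frac{5}{-15} = - \frac{5 \left(-1\right)}{15} = \left(-1\right) \left(- \frac{1}{3}\right) = \frac{1}{3}$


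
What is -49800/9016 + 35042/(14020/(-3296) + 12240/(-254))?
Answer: -4166956661807/6184992905 ≈ -673.72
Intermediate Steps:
-49800/9016 + 35042/(14020/(-3296) + 12240/(-254)) = -49800*1/9016 + 35042/(14020*(-1/3296) + 12240*(-1/254)) = -6225/1127 + 35042/(-3505/824 - 6120/127) = -6225/1127 + 35042/(-5488015/104648) = -6225/1127 + 35042*(-104648/5488015) = -6225/1127 - 3667075216/5488015 = -4166956661807/6184992905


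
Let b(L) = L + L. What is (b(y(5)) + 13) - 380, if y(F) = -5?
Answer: -377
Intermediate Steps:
b(L) = 2*L
(b(y(5)) + 13) - 380 = (2*(-5) + 13) - 380 = (-10 + 13) - 380 = 3 - 380 = -377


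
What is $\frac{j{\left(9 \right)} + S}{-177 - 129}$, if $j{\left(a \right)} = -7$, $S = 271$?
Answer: $- \frac{44}{51} \approx -0.86275$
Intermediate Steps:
$\frac{j{\left(9 \right)} + S}{-177 - 129} = \frac{-7 + 271}{-177 - 129} = \frac{264}{-306} = 264 \left(- \frac{1}{306}\right) = - \frac{44}{51}$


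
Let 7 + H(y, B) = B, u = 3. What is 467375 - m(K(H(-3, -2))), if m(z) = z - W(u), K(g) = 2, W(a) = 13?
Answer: 467386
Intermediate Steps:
H(y, B) = -7 + B
m(z) = -13 + z (m(z) = z - 1*13 = z - 13 = -13 + z)
467375 - m(K(H(-3, -2))) = 467375 - (-13 + 2) = 467375 - 1*(-11) = 467375 + 11 = 467386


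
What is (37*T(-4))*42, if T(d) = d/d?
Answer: 1554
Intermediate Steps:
T(d) = 1
(37*T(-4))*42 = (37*1)*42 = 37*42 = 1554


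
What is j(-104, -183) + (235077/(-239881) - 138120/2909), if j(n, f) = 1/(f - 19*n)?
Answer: -60631753650580/1251180195397 ≈ -48.460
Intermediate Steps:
j(-104, -183) + (235077/(-239881) - 138120/2909) = 1/(-183 - 19*(-104)) + (235077/(-239881) - 138120/2909) = 1/(-183 + 1976) + (235077*(-1/239881) - 138120*1/2909) = 1/1793 + (-235077/239881 - 138120/2909) = 1/1793 - 33816202713/697813829 = -60631753650580/1251180195397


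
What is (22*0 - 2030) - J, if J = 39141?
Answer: -41171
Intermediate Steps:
(22*0 - 2030) - J = (22*0 - 2030) - 1*39141 = (0 - 2030) - 39141 = -2030 - 39141 = -41171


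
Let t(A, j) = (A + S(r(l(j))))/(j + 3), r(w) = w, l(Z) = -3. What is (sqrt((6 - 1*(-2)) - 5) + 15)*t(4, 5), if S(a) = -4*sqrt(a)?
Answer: (1 - I*sqrt(3))*(15 + sqrt(3))/2 ≈ 8.366 - 14.49*I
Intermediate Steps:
t(A, j) = (A - 4*I*sqrt(3))/(3 + j) (t(A, j) = (A - 4*I*sqrt(3))/(j + 3) = (A - 4*I*sqrt(3))/(3 + j))
(sqrt((6 - 1*(-2)) - 5) + 15)*t(4, 5) = (sqrt((6 - 1*(-2)) - 5) + 15)*((4 - 4*I*sqrt(3))/(3 + 5)) = (sqrt((6 + 2) - 5) + 15)*((4 - 4*I*sqrt(3))/8) = (sqrt(8 - 5) + 15)*((4 - 4*I*sqrt(3))/8) = (sqrt(3) + 15)*(1/2 - I*sqrt(3)/2) = (15 + sqrt(3))*(1/2 - I*sqrt(3)/2) = (1/2 - I*sqrt(3)/2)*(15 + sqrt(3))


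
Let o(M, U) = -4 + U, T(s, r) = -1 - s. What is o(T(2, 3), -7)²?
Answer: 121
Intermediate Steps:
o(T(2, 3), -7)² = (-4 - 7)² = (-11)² = 121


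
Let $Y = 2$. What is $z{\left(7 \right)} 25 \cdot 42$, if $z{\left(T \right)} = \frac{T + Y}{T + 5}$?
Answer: $\frac{1575}{2} \approx 787.5$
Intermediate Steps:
$z{\left(T \right)} = \frac{2 + T}{5 + T}$ ($z{\left(T \right)} = \frac{T + 2}{T + 5} = \frac{2 + T}{5 + T}$)
$z{\left(7 \right)} 25 \cdot 42 = \frac{2 + 7}{5 + 7} \cdot 25 \cdot 42 = \frac{1}{12} \cdot 9 \cdot 25 \cdot 42 = \frac{3}{4} \cdot 25 \cdot 42 = \frac{75}{4} \cdot 42 = \frac{1575}{2}$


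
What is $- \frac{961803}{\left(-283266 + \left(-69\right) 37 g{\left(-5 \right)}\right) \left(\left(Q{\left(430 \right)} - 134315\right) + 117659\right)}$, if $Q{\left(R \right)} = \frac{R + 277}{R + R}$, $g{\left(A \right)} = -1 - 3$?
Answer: $- \frac{137858430}{651846022577} \approx -0.00021149$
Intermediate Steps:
$g{\left(A \right)} = -4$
$Q{\left(R \right)} = \frac{277 + R}{2 R}$
$- \frac{961803}{\left(-283266 + \left(-69\right) 37 g{\left(-5 \right)}\right) \left(\left(Q{\left(430 \right)} - 134315\right) + 117659\right)} = - \frac{961803}{\left(-283266 + \left(-69\right) 37 \left(-4\right)\right) \left(\left(\frac{277 + 430}{2 \cdot 430} - 134315\right) + 117659\right)} = - \frac{961803}{\left(-283266 - -10212\right) \left(\left(\frac{1}{2} \cdot \frac{1}{430} \cdot 707 - 134315\right) + 117659\right)} = - \frac{961803}{\left(-283266 + 10212\right) \left(\left(\frac{707}{860} - 134315\right) + 117659\right)} = - \frac{961803}{\left(-273054\right) \left(- \frac{115510193}{860} + 117659\right)} = - \frac{961803}{\left(-273054\right) \left(- \frac{14323453}{860}\right)} = - \frac{961803}{\frac{1955538067731}{430}} = \left(-961803\right) \frac{430}{1955538067731} = - \frac{137858430}{651846022577}$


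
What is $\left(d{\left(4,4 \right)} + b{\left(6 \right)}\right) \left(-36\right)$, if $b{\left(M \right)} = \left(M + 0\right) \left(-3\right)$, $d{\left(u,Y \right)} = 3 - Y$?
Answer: $684$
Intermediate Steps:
$b{\left(M \right)} = - 3 M$ ($b{\left(M \right)} = M \left(-3\right) = - 3 M$)
$\left(d{\left(4,4 \right)} + b{\left(6 \right)}\right) \left(-36\right) = \left(\left(3 - 4\right) - 18\right) \left(-36\right) = \left(-1 - 18\right) \left(-36\right) = \left(-19\right) \left(-36\right) = 684$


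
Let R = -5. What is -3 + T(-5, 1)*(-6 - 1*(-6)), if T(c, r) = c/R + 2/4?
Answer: -3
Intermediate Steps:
T(c, r) = ½ - c/5 (T(c, r) = c/(-5) + 2/4 = c*(-⅕) + 2*(¼) = -c/5 + ½ = ½ - c/5)
-3 + T(-5, 1)*(-6 - 1*(-6)) = -3 + (½ - ⅕*(-5))*(-6 - 1*(-6)) = -3 + (½ + 1)*(-6 + 6) = -3 + (3/2)*0 = -3 + 0 = -3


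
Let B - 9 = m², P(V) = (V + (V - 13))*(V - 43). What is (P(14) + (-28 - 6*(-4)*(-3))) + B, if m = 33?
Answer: 563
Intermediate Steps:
P(V) = (-43 + V)*(-13 + 2*V) (P(V) = (V + (-13 + V))*(-43 + V) = (-13 + 2*V)*(-43 + V) = (-43 + V)*(-13 + 2*V))
B = 1098 (B = 9 + 33² = 9 + 1089 = 1098)
(P(14) + (-28 - 6*(-4)*(-3))) + B = ((559 - 99*14 + 2*14²) + (-28 - 6*(-4)*(-3))) + 1098 = ((559 - 1386 + 2*196) + (-28 + 24*(-3))) + 1098 = ((559 - 1386 + 392) + (-28 - 72)) + 1098 = (-435 - 100) + 1098 = -535 + 1098 = 563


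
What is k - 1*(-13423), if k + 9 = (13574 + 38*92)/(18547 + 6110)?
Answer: 110255356/8219 ≈ 13415.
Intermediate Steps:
k = -68281/8219 (k = -9 + (13574 + 38*92)/(18547 + 6110) = -9 + (13574 + 3496)/24657 = -9 + 17070*(1/24657) = -9 + 5690/8219 = -68281/8219 ≈ -8.3077)
k - 1*(-13423) = -68281/8219 - 1*(-13423) = -68281/8219 + 13423 = 110255356/8219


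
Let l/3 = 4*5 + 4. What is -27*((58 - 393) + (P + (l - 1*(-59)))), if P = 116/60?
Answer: 27279/5 ≈ 5455.8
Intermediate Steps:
l = 72 (l = 3*(4*5 + 4) = 3*(20 + 4) = 3*24 = 72)
P = 29/15 (P = 116*(1/60) = 29/15 ≈ 1.9333)
-27*((58 - 393) + (P + (l - 1*(-59)))) = -27*((58 - 393) + (29/15 + (72 - 1*(-59)))) = -27*(-335 + (29/15 + (72 + 59))) = -27*(-335 + (29/15 + 131)) = -27*(-335 + 1994/15) = -27*(-3031/15) = 27279/5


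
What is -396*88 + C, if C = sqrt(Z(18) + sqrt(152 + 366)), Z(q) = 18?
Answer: -34848 + sqrt(18 + sqrt(518)) ≈ -34842.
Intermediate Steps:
C = sqrt(18 + sqrt(518)) (C = sqrt(18 + sqrt(152 + 366)) = sqrt(18 + sqrt(518)) ≈ 6.3843)
-396*88 + C = -396*88 + sqrt(18 + sqrt(518)) = -34848 + sqrt(18 + sqrt(518))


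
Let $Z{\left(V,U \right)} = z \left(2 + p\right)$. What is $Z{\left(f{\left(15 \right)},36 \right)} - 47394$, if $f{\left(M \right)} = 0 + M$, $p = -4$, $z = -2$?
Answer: $-47390$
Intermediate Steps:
$f{\left(M \right)} = M$
$Z{\left(V,U \right)} = 4$ ($Z{\left(V,U \right)} = - 2 \left(2 - 4\right) = \left(-2\right) \left(-2\right) = 4$)
$Z{\left(f{\left(15 \right)},36 \right)} - 47394 = 4 - 47394 = -47390$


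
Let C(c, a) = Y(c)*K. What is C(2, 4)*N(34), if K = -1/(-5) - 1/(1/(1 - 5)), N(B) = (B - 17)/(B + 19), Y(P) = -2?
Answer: -714/265 ≈ -2.6943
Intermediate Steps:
N(B) = (-17 + B)/(19 + B)
K = 21/5 (K = -1*(-⅕) - 1/(1/(-4)) = ⅕ - 1/(-¼) = ⅕ - 1*(-4) = ⅕ + 4 = 21/5 ≈ 4.2000)
C(c, a) = -42/5 (C(c, a) = -2*21/5 = -42/5)
C(2, 4)*N(34) = -42*(-17 + 34)/(5*(19 + 34)) = -42*17/(5*53) = -42*17/265 = -42/5*17/53 = -714/265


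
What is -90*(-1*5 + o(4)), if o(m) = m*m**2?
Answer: -5310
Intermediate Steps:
o(m) = m**3
-90*(-1*5 + o(4)) = -90*(-1*5 + 4**3) = -90*(-5 + 64) = -90*59 = -5310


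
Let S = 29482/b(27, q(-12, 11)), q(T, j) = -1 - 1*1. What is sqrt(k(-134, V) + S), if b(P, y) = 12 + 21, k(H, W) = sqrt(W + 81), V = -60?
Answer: sqrt(972906 + 1089*sqrt(21))/33 ≈ 29.966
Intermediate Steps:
k(H, W) = sqrt(81 + W)
q(T, j) = -2 (q(T, j) = -1 - 1 = -2)
b(P, y) = 33
S = 29482/33 ≈ 893.39
sqrt(k(-134, V) + S) = sqrt(sqrt(81 - 60) + 29482/33) = sqrt(sqrt(21) + 29482/33) = sqrt(29482/33 + sqrt(21))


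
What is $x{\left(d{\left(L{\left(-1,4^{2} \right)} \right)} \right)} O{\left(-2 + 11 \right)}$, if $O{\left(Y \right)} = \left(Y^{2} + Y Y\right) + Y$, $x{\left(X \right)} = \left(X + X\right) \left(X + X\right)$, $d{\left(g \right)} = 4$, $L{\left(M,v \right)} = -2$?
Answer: $10944$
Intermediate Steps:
$x{\left(X \right)} = 4 X^{2}$ ($x{\left(X \right)} = 2 X 2 X = 4 X^{2}$)
$O{\left(Y \right)} = Y + 2 Y^{2}$ ($O{\left(Y \right)} = \left(Y^{2} + Y^{2}\right) + Y = 2 Y^{2} + Y = Y + 2 Y^{2}$)
$x{\left(d{\left(L{\left(-1,4^{2} \right)} \right)} \right)} O{\left(-2 + 11 \right)} = 4 \cdot 4^{2} \left(-2 + 11\right) \left(1 + 2 \left(-2 + 11\right)\right) = 4 \cdot 16 \cdot 9 \left(1 + 2 \cdot 9\right) = 64 \cdot 9 \left(1 + 18\right) = 64 \cdot 9 \cdot 19 = 64 \cdot 171 = 10944$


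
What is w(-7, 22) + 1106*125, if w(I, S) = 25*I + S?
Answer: 138097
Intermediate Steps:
w(I, S) = S + 25*I
w(-7, 22) + 1106*125 = (22 + 25*(-7)) + 1106*125 = (22 - 175) + 138250 = -153 + 138250 = 138097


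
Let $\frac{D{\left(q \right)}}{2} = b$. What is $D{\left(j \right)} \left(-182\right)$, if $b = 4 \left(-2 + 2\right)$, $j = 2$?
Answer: $0$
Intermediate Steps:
$b = 0$ ($b = 4 \cdot 0 = 0$)
$D{\left(q \right)} = 0$ ($D{\left(q \right)} = 2 \cdot 0 = 0$)
$D{\left(j \right)} \left(-182\right) = 0 \left(-182\right) = 0$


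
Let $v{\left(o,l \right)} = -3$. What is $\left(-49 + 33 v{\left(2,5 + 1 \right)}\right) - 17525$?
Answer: $-17673$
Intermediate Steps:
$\left(-49 + 33 v{\left(2,5 + 1 \right)}\right) - 17525 = \left(-49 + 33 \left(-3\right)\right) - 17525 = \left(-49 - 99\right) - 17525 = -148 - 17525 = -17673$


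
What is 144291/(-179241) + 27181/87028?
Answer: -2561802509/5199661916 ≈ -0.49269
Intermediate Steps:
144291/(-179241) + 27181/87028 = 144291*(-1/179241) + 27181*(1/87028) = -48097/59747 + 27181/87028 = -2561802509/5199661916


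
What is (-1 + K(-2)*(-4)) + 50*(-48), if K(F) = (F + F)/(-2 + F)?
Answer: -2405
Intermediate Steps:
K(F) = 2*F/(-2 + F) (K(F) = (2*F)/(-2 + F) = 2*F/(-2 + F))
(-1 + K(-2)*(-4)) + 50*(-48) = (-1 + (2*(-2)/(-2 - 2))*(-4)) + 50*(-48) = (-1 + (2*(-2)/(-4))*(-4)) - 2400 = (-1 + (2*(-2)*(-¼))*(-4)) - 2400 = (-1 + 1*(-4)) - 2400 = (-1 - 4) - 2400 = -5 - 2400 = -2405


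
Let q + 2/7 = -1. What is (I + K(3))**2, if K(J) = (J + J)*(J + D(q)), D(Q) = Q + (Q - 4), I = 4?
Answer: 14884/49 ≈ 303.75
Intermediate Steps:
q = -9/7 (q = -2/7 - 1 = -9/7 ≈ -1.2857)
D(Q) = -4 + 2*Q (D(Q) = Q + (-4 + Q) = -4 + 2*Q)
K(J) = 2*J*(-46/7 + J) (K(J) = (J + J)*(J + (-4 + 2*(-9/7))) = (2*J)*(J + (-4 - 18/7)) = (2*J)*(J - 46/7) = (2*J)*(-46/7 + J) = 2*J*(-46/7 + J))
(I + K(3))**2 = (4 + (2/7)*3*(-46 + 7*3))**2 = (4 + (2/7)*3*(-46 + 21))**2 = (4 + (2/7)*3*(-25))**2 = (4 - 150/7)**2 = (-122/7)**2 = 14884/49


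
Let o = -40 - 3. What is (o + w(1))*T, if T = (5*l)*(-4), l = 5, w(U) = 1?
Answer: 4200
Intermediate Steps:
o = -43
T = -100 (T = (5*5)*(-4) = 25*(-4) = -100)
(o + w(1))*T = (-43 + 1)*(-100) = -42*(-100) = 4200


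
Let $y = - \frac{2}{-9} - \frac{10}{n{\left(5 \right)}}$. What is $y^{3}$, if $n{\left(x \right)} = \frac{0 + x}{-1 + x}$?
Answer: $- \frac{343000}{729} \approx -470.51$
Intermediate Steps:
$n{\left(x \right)} = \frac{x}{-1 + x}$
$y = - \frac{70}{9}$ ($y = - \frac{2}{-9} - \frac{10}{5 \frac{1}{-1 + 5}} = \left(-2\right) \left(- \frac{1}{9}\right) - \frac{10}{5 \cdot \frac{1}{4}} = \frac{2}{9} - \frac{10}{5 \cdot \frac{1}{4}} = \frac{2}{9} - \frac{10}{\frac{5}{4}} = \frac{2}{9} - 8 = - \frac{70}{9} \approx -7.7778$)
$y^{3} = \left(- \frac{70}{9}\right)^{3} = - \frac{343000}{729}$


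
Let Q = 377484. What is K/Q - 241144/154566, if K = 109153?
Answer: -12359443183/9724365324 ≈ -1.2710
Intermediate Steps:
K/Q - 241144/154566 = 109153/377484 - 241144/154566 = 109153*(1/377484) - 241144*1/154566 = 109153/377484 - 120572/77283 = -12359443183/9724365324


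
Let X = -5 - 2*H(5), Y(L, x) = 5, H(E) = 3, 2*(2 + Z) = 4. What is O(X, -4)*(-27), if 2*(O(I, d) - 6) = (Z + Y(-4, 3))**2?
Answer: -999/2 ≈ -499.50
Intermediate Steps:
Z = 0 (Z = -2 + (1/2)*4 = -2 + 2 = 0)
X = -11 (X = -5 - 2*3 = -5 - 6 = -11)
O(I, d) = 37/2 (O(I, d) = 6 + (0 + 5)**2/2 = 6 + (1/2)*5**2 = 6 + (1/2)*25 = 6 + 25/2 = 37/2)
O(X, -4)*(-27) = (37/2)*(-27) = -999/2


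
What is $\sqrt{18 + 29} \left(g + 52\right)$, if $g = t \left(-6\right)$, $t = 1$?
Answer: $46 \sqrt{47} \approx 315.36$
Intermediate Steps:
$g = -6$ ($g = 1 \left(-6\right) = -6$)
$\sqrt{18 + 29} \left(g + 52\right) = \sqrt{18 + 29} \left(-6 + 52\right) = \sqrt{47} \cdot 46 = 46 \sqrt{47}$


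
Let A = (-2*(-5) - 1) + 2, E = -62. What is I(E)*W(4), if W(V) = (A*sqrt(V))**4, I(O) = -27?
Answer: -6324912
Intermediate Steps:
A = 11 (A = (10 - 1) + 2 = 9 + 2 = 11)
W(V) = 14641*V**2 (W(V) = (11*sqrt(V))**4 = 14641*V**2)
I(E)*W(4) = -395307*4**2 = -395307*16 = -27*234256 = -6324912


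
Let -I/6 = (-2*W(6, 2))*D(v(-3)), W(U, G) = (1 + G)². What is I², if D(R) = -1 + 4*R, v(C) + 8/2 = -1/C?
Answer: 2862864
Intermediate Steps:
v(C) = -4 - 1/C
I = -1692 (I = -6*(-2*(1 + 2)²)*(-1 + 4*(-4 - 1/(-3))) = -6*(-2*3²)*(-1 + 4*(-4 - 1*(-⅓))) = -6*(-2*9)*(-1 + 4*(-4 + ⅓)) = -(-108)*(-1 + 4*(-11/3)) = -(-108)*(-1 - 44/3) = -(-108)*(-47)/3 = -6*282 = -1692)
I² = (-1692)² = 2862864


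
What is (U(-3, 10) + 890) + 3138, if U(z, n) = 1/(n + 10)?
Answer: 80561/20 ≈ 4028.1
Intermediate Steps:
U(z, n) = 1/(10 + n)
(U(-3, 10) + 890) + 3138 = (1/(10 + 10) + 890) + 3138 = (1/20 + 890) + 3138 = 17801/20 + 3138 = 80561/20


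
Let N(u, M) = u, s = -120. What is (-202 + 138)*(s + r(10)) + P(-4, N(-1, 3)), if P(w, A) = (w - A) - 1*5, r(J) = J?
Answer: 7032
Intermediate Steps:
P(w, A) = -5 + w - A (P(w, A) = (w - A) - 5 = -5 + w - A)
(-202 + 138)*(s + r(10)) + P(-4, N(-1, 3)) = (-202 + 138)*(-120 + 10) + (-5 - 4 - 1*(-1)) = -64*(-110) + (-5 - 4 + 1) = 7040 - 8 = 7032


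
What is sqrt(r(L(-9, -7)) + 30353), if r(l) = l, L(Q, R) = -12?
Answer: sqrt(30341) ≈ 174.19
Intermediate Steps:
sqrt(r(L(-9, -7)) + 30353) = sqrt(-12 + 30353) = sqrt(30341)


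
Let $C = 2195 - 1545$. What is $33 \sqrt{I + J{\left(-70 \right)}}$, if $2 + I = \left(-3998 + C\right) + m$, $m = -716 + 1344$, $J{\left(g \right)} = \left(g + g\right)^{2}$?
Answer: $33 \sqrt{16878} \approx 4287.2$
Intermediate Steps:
$J{\left(g \right)} = 4 g^{2}$ ($J{\left(g \right)} = \left(2 g\right)^{2} = 4 g^{2}$)
$C = 650$ ($C = 2195 - 1545 = 650$)
$m = 628$
$I = -2722$ ($I = -2 + \left(\left(-3998 + 650\right) + 628\right) = -2 + \left(-3348 + 628\right) = -2 - 2720 = -2722$)
$33 \sqrt{I + J{\left(-70 \right)}} = 33 \sqrt{-2722 + 4 \left(-70\right)^{2}} = 33 \sqrt{-2722 + 4 \cdot 4900} = 33 \sqrt{-2722 + 19600} = 33 \sqrt{16878}$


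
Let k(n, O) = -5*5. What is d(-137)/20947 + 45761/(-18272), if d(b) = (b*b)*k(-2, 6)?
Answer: -9532234867/382743584 ≈ -24.905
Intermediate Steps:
k(n, O) = -25
d(b) = -25*b**2 (d(b) = (b*b)*(-25) = b**2*(-25) = -25*b**2)
d(-137)/20947 + 45761/(-18272) = -25*(-137)**2/20947 + 45761/(-18272) = -25*18769*(1/20947) + 45761*(-1/18272) = -469225*1/20947 - 45761/18272 = -469225/20947 - 45761/18272 = -9532234867/382743584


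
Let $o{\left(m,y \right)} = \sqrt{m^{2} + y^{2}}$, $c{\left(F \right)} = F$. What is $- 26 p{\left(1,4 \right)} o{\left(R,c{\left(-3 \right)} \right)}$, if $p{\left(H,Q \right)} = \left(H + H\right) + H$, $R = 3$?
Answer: $- 234 \sqrt{2} \approx -330.93$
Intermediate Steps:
$p{\left(H,Q \right)} = 3 H$ ($p{\left(H,Q \right)} = 2 H + H = 3 H$)
$- 26 p{\left(1,4 \right)} o{\left(R,c{\left(-3 \right)} \right)} = - 26 \cdot 3 \cdot 1 \sqrt{3^{2} + \left(-3\right)^{2}} = \left(-26\right) 3 \sqrt{9 + 9} = - 78 \sqrt{18} = - 78 \cdot 3 \sqrt{2} = - 234 \sqrt{2}$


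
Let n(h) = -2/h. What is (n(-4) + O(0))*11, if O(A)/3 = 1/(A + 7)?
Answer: 143/14 ≈ 10.214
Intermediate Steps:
O(A) = 3/(7 + A) (O(A) = 3/(A + 7) = 3/(7 + A))
(n(-4) + O(0))*11 = (-2/(-4) + 3/(7 + 0))*11 = (-2*(-1/4) + 3/7)*11 = (1/2 + 3*(1/7))*11 = (1/2 + 3/7)*11 = (13/14)*11 = 143/14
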